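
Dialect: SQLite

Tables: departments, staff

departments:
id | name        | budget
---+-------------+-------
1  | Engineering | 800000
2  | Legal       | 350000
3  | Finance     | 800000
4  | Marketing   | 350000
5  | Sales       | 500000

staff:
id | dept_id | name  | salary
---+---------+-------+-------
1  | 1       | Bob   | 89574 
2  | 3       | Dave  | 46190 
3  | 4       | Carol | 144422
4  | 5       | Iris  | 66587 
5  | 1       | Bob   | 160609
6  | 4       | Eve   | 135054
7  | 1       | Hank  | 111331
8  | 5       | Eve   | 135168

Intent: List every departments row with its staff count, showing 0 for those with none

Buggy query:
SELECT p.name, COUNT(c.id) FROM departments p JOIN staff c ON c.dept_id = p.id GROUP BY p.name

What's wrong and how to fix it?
Bug: An inner join excludes parents with zero children

Fix: Switch to LEFT JOIN to retain unmatched parent rows

Corrected query:
SELECT p.name, COUNT(c.id) FROM departments p LEFT JOIN staff c ON c.dept_id = p.id GROUP BY p.name

Result:
name        | COUNT(c.id)
------------+------------
Engineering | 3          
Finance     | 1          
Legal       | 0          
Marketing   | 2          
Sales       | 2          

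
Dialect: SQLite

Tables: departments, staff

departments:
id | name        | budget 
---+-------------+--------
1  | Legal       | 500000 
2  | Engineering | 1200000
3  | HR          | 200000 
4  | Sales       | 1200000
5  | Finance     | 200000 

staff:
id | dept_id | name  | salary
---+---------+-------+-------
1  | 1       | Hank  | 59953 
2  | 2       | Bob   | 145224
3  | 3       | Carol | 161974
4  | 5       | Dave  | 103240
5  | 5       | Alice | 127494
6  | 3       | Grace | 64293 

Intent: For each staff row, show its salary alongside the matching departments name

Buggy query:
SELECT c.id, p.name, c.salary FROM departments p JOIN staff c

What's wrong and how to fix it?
Bug: Missing join condition: each staff row is matched to all departments rows instead of just its own

Fix: Add ON c.dept_id = p.id to the JOIN

Corrected query:
SELECT c.id, p.name, c.salary FROM departments p JOIN staff c ON c.dept_id = p.id

Result:
id | name        | salary
---+-------------+-------
1  | Legal       | 59953 
2  | Engineering | 145224
3  | HR          | 161974
4  | Finance     | 103240
5  | Finance     | 127494
6  | HR          | 64293 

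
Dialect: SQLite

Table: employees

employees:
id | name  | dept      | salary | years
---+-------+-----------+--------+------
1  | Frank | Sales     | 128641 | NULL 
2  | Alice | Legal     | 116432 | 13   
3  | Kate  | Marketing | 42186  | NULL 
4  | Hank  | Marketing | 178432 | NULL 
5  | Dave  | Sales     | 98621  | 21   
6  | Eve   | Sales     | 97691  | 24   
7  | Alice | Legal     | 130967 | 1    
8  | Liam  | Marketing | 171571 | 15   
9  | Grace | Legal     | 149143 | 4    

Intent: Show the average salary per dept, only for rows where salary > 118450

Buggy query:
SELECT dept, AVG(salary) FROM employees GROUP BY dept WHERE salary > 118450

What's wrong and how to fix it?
Bug: Row-level WHERE must come before GROUP BY in the clause order

Fix: Place WHERE between FROM and GROUP BY

Corrected query:
SELECT dept, AVG(salary) FROM employees WHERE salary > 118450 GROUP BY dept

Result:
dept      | AVG(salary)
----------+------------
Legal     | 140055     
Marketing | 175001.5   
Sales     | 128641     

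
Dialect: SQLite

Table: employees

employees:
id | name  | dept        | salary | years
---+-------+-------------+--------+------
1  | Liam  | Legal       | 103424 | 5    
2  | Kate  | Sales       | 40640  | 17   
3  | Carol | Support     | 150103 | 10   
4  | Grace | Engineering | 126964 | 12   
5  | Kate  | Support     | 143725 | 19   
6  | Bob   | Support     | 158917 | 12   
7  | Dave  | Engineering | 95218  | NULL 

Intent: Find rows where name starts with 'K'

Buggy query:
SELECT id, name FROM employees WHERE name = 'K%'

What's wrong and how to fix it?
Bug: Wildcards only work with LIKE; '=' treats '%' as a literal character

Fix: Replace '=' with LIKE so 'K%' is treated as a pattern

Corrected query:
SELECT id, name FROM employees WHERE name LIKE 'K%'

Result:
id | name
---+-----
2  | Kate
5  | Kate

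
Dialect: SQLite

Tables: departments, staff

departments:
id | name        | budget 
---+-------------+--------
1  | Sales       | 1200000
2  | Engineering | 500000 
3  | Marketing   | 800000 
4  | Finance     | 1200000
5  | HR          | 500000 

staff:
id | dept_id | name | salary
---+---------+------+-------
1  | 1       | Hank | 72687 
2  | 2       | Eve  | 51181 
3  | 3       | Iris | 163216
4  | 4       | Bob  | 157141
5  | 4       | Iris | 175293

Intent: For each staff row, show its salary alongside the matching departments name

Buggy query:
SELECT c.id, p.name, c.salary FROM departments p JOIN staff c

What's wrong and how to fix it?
Bug: JOIN with no ON clause produces a cartesian product; every staff row pairs with every departments row

Fix: Specify the join condition linking the foreign key to the parent id

Corrected query:
SELECT c.id, p.name, c.salary FROM departments p JOIN staff c ON c.dept_id = p.id

Result:
id | name        | salary
---+-------------+-------
1  | Sales       | 72687 
2  | Engineering | 51181 
3  | Marketing   | 163216
4  | Finance     | 157141
5  | Finance     | 175293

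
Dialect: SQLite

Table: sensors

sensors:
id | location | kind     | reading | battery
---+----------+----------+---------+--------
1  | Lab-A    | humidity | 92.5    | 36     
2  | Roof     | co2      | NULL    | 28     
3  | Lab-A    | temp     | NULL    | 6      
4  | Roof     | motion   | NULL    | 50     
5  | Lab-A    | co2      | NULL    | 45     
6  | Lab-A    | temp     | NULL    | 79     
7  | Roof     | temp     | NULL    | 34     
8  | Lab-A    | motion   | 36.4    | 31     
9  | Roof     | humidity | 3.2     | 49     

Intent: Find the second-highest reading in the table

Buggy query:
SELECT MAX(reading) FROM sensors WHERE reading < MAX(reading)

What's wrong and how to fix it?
Bug: The inner MAX is an aggregate inside WHERE, which is not allowed

Fix: Compute the overall MAX in a subquery, then take MAX of rows below it

Corrected query:
SELECT MAX(reading) FROM sensors WHERE reading < (SELECT MAX(reading) FROM sensors)

Result:
MAX(reading)
------------
36.4        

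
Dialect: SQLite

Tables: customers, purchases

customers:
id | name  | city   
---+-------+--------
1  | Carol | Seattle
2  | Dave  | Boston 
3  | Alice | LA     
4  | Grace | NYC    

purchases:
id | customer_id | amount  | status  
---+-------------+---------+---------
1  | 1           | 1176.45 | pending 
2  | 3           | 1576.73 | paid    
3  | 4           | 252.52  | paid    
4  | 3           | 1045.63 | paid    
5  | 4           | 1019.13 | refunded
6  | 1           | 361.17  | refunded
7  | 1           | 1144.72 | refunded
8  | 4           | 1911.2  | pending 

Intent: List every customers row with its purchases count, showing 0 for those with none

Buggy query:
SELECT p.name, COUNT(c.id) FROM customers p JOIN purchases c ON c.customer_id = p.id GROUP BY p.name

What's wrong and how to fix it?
Bug: An inner join excludes parents with zero children

Fix: Use LEFT JOIN so parents without children still appear (COUNT(c.id) gives 0)

Corrected query:
SELECT p.name, COUNT(c.id) FROM customers p LEFT JOIN purchases c ON c.customer_id = p.id GROUP BY p.name

Result:
name  | COUNT(c.id)
------+------------
Alice | 2          
Carol | 3          
Dave  | 0          
Grace | 3          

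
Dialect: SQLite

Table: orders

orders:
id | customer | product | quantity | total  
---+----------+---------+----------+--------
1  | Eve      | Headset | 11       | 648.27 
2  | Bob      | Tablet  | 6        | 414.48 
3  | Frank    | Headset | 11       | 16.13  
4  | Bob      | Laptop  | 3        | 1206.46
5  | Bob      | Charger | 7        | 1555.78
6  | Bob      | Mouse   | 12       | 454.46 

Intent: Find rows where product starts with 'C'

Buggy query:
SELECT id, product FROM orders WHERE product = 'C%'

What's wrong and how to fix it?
Bug: Wildcards only work with LIKE; '=' treats '%' as a literal character

Fix: Use LIKE for wildcard pattern matching

Corrected query:
SELECT id, product FROM orders WHERE product LIKE 'C%'

Result:
id | product
---+--------
5  | Charger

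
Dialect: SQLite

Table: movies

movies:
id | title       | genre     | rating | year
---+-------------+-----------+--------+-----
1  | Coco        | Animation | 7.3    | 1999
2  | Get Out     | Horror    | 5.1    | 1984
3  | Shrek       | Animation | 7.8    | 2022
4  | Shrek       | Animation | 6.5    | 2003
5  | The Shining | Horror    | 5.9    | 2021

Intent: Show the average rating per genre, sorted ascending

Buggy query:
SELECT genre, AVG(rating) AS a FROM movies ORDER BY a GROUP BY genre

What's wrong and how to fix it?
Bug: GROUP BY must precede ORDER BY

Fix: Reorder: SELECT … FROM … GROUP BY … ORDER BY …

Corrected query:
SELECT genre, AVG(rating) AS a FROM movies GROUP BY genre ORDER BY a

Result:
genre     | a  
----------+----
Horror    | 5.5
Animation | 7.2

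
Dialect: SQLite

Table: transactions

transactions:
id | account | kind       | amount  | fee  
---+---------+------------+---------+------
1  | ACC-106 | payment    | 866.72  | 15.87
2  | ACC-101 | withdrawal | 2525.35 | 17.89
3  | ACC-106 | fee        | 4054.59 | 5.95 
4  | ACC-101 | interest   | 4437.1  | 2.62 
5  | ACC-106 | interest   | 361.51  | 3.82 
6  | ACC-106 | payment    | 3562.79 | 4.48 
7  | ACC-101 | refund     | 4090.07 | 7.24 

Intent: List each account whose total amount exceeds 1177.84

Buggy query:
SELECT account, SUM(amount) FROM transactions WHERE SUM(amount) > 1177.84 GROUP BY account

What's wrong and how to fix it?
Bug: SUM(amount) is an aggregate, but WHERE filters rows before aggregation

Fix: Move the aggregate condition to a HAVING clause

Corrected query:
SELECT account, SUM(amount) FROM transactions GROUP BY account HAVING SUM(amount) > 1177.84

Result:
account | SUM(amount)
--------+------------
ACC-101 | 11052.52   
ACC-106 | 8845.61    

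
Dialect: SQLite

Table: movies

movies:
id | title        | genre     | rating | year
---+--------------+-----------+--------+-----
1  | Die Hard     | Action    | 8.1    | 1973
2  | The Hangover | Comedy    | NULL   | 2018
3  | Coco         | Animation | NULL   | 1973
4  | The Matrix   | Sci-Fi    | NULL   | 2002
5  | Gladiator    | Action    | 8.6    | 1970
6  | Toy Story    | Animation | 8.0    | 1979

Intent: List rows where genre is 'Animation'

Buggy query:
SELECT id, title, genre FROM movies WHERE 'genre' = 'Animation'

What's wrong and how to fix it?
Bug: Single quotes denote string literals in SQL; the column name is being compared as a constant string

Fix: Remove the quotes around the column name (or use double quotes for an identifier)

Corrected query:
SELECT id, title, genre FROM movies WHERE genre = 'Animation'

Result:
id | title     | genre    
---+-----------+----------
3  | Coco      | Animation
6  | Toy Story | Animation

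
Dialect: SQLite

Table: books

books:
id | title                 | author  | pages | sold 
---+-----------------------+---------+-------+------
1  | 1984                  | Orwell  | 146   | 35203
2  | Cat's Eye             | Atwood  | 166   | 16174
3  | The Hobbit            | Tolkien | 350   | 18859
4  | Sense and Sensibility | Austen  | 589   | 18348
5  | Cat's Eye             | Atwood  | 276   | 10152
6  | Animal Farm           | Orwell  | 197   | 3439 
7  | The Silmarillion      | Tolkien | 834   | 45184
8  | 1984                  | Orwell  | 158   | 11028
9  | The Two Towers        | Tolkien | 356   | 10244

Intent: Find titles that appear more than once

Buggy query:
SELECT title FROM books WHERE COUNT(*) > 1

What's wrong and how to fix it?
Bug: COUNT(*) is an aggregate and cannot be used in WHERE

Fix: Group first, then use HAVING for the count condition

Corrected query:
SELECT title FROM books GROUP BY title HAVING COUNT(*) > 1

Result:
title    
---------
1984     
Cat's Eye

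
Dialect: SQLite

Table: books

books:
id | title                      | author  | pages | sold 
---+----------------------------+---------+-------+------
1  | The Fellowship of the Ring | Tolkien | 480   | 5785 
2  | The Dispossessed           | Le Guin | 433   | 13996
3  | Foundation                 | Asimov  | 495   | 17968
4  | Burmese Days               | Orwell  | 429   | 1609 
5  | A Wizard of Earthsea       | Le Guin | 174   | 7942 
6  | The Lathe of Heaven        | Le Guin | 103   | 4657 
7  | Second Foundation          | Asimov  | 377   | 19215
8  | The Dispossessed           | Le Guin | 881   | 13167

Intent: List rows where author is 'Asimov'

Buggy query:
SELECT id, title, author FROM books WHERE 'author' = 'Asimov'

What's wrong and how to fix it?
Bug: Single quotes denote string literals in SQL; the column name is being compared as a constant string

Fix: Reference the column as author without single quotes

Corrected query:
SELECT id, title, author FROM books WHERE author = 'Asimov'

Result:
id | title             | author
---+-------------------+-------
3  | Foundation        | Asimov
7  | Second Foundation | Asimov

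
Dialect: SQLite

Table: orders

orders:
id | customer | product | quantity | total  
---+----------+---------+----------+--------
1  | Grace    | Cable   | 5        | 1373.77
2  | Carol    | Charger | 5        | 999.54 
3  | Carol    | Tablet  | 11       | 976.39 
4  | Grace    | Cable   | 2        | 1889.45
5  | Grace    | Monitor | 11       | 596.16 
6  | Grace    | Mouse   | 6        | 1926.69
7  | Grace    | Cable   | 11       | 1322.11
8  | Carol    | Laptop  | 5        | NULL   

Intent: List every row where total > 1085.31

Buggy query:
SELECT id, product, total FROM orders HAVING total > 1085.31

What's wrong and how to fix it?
Bug: HAVING filters the output of aggregation, but this query has no GROUP BY and no aggregate functions, so SQLite rejects it (HAVING clause on a non-aggregate query); the condition here is per row

Fix: Replace HAVING with WHERE since the condition applies to individual rows

Corrected query:
SELECT id, product, total FROM orders WHERE total > 1085.31

Result:
id | product | total  
---+---------+--------
1  | Cable   | 1373.77
4  | Cable   | 1889.45
6  | Mouse   | 1926.69
7  | Cable   | 1322.11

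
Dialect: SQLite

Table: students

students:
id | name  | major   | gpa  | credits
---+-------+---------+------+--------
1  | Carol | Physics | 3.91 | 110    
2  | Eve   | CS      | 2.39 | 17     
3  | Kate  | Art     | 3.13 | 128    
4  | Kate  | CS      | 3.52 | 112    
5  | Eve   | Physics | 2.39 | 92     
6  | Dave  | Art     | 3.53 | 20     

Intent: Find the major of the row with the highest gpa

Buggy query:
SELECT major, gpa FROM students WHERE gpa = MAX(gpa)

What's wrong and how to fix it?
Bug: MAX(gpa) is an aggregate and cannot be used directly in WHERE

Fix: Use a subquery: WHERE gpa = (SELECT MAX(gpa) FROM students)

Corrected query:
SELECT major, gpa FROM students WHERE gpa = (SELECT MAX(gpa) FROM students)

Result:
major   | gpa 
--------+-----
Physics | 3.91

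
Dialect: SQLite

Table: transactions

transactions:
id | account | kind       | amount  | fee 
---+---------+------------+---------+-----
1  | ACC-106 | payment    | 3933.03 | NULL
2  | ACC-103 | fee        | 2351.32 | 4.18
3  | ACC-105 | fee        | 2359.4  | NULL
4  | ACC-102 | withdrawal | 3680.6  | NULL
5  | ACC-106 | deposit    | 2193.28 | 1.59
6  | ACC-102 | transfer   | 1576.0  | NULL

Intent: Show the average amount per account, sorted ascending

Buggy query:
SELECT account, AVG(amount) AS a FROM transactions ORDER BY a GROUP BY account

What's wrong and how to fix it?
Bug: GROUP BY must precede ORDER BY

Fix: Reorder: SELECT … FROM … GROUP BY … ORDER BY …

Corrected query:
SELECT account, AVG(amount) AS a FROM transactions GROUP BY account ORDER BY a

Result:
account | a       
--------+---------
ACC-103 | 2351.32 
ACC-105 | 2359.4  
ACC-102 | 2628.3  
ACC-106 | 3063.155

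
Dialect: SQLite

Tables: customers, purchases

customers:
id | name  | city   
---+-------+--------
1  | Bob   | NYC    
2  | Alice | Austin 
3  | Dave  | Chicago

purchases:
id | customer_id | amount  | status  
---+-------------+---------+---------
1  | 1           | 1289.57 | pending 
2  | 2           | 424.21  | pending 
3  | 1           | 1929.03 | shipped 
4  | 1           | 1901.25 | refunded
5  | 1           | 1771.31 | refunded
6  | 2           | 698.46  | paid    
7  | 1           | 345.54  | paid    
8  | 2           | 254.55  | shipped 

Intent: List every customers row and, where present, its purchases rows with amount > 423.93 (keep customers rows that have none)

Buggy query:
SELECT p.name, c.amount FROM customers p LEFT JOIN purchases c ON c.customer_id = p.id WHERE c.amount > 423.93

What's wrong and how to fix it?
Bug: A WHERE condition on the right-hand table after LEFT JOIN drops unmatched parents

Fix: Put 'c.amount > 423.93' in the JOIN's ON clause instead of WHERE

Corrected query:
SELECT p.name, c.amount FROM customers p LEFT JOIN purchases c ON c.customer_id = p.id AND c.amount > 423.93

Result:
name  | amount 
------+--------
Bob   | 1289.57
Bob   | 1771.31
Bob   | 1901.25
Bob   | 1929.03
Alice | 424.21 
Alice | 698.46 
Dave  | NULL   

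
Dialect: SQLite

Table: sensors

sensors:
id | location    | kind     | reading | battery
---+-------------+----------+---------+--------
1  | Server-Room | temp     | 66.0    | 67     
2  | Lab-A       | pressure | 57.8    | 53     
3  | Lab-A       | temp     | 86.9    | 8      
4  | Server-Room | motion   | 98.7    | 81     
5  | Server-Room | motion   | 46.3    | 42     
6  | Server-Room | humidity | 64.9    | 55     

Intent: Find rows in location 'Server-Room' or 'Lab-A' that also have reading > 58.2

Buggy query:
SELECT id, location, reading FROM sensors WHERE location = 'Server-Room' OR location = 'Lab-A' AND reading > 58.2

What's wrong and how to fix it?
Bug: Without parentheses, AND is evaluated before OR, so the reading filter only applies to the 'Lab-A' branch

Fix: Add parentheses around the OR so the AND applies to both alternatives

Corrected query:
SELECT id, location, reading FROM sensors WHERE (location = 'Server-Room' OR location = 'Lab-A') AND reading > 58.2

Result:
id | location    | reading
---+-------------+--------
1  | Server-Room | 66     
3  | Lab-A       | 86.9   
4  | Server-Room | 98.7   
6  | Server-Room | 64.9   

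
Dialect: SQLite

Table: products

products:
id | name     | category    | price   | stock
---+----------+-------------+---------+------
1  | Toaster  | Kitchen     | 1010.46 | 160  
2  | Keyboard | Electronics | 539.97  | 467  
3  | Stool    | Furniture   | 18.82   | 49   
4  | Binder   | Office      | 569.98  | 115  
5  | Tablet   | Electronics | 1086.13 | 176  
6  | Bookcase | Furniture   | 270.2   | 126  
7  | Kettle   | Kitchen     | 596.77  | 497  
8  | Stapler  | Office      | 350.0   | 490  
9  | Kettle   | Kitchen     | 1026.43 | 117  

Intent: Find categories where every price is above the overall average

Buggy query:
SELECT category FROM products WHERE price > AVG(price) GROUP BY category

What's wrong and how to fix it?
Bug: WHERE evaluates per row before aggregation, so AVG() is unavailable

Fix: Use a subquery for AVG and a HAVING MIN(...) filter so the condition holds for every row in the group

Corrected query:
SELECT category FROM products GROUP BY category HAVING MIN(price) > (SELECT AVG(price) FROM products)

Result:
(no rows)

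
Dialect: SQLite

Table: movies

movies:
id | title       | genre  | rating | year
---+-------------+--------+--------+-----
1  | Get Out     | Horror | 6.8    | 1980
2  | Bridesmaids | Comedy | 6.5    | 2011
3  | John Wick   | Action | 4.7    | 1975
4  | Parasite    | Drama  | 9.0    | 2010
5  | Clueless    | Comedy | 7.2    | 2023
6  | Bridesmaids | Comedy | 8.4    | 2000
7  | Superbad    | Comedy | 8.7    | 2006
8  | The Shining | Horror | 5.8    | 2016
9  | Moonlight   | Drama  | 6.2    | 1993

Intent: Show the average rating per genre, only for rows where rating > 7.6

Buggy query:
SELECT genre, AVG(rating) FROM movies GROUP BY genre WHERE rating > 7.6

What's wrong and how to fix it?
Bug: WHERE cannot follow GROUP BY

Fix: Place WHERE between FROM and GROUP BY

Corrected query:
SELECT genre, AVG(rating) FROM movies WHERE rating > 7.6 GROUP BY genre

Result:
genre  | AVG(rating)
-------+------------
Comedy | 8.55       
Drama  | 9          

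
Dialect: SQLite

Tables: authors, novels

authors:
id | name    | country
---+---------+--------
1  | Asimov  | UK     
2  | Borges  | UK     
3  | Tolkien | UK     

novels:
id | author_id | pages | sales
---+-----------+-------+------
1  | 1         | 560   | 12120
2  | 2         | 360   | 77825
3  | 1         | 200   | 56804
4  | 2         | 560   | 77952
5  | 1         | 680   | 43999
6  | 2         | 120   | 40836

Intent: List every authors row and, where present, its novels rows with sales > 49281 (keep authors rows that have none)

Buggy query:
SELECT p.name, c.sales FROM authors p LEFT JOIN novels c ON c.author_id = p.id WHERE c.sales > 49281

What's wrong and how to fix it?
Bug: A WHERE condition on the right-hand table after LEFT JOIN drops unmatched parents

Fix: Move the right-table condition into the ON clause so unmatched parents are kept

Corrected query:
SELECT p.name, c.sales FROM authors p LEFT JOIN novels c ON c.author_id = p.id AND c.sales > 49281

Result:
name    | sales
--------+------
Asimov  | 56804
Borges  | 77825
Borges  | 77952
Tolkien | NULL 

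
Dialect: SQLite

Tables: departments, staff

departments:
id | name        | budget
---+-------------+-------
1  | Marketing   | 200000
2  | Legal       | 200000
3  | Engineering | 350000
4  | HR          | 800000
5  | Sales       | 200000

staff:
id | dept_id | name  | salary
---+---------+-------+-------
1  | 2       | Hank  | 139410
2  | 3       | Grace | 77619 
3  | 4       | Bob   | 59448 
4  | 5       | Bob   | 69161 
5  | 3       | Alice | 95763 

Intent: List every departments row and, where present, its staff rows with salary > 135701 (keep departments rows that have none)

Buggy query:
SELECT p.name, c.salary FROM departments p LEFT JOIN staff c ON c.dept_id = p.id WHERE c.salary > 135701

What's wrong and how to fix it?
Bug: Filtering c.salary in WHERE discards the NULL rows produced by LEFT JOIN, turning it into an inner join

Fix: Move the right-table condition into the ON clause so unmatched parents are kept

Corrected query:
SELECT p.name, c.salary FROM departments p LEFT JOIN staff c ON c.dept_id = p.id AND c.salary > 135701

Result:
name        | salary
------------+-------
Marketing   | NULL  
Legal       | 139410
Engineering | NULL  
HR          | NULL  
Sales       | NULL  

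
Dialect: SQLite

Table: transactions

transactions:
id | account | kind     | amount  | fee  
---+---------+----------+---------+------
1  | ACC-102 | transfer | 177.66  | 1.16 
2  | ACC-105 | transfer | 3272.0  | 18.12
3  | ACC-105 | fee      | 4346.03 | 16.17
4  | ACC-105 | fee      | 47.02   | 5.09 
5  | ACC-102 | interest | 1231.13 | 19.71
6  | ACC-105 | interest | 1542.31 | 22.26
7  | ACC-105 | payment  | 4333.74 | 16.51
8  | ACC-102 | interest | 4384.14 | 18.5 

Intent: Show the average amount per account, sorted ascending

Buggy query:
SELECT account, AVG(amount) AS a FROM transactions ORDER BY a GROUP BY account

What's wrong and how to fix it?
Bug: GROUP BY must precede ORDER BY

Fix: Move ORDER BY to the end, after GROUP BY

Corrected query:
SELECT account, AVG(amount) AS a FROM transactions GROUP BY account ORDER BY a

Result:
account | a          
--------+------------
ACC-102 | 1930.976667
ACC-105 | 2708.22    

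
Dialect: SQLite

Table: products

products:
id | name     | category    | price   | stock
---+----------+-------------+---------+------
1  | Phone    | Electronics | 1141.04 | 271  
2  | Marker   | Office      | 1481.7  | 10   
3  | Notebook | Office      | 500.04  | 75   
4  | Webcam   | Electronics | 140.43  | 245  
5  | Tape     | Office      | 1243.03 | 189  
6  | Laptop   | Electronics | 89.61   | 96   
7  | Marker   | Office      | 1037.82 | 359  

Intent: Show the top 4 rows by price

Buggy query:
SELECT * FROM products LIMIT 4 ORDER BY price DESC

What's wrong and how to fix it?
Bug: LIMIT must come after ORDER BY

Fix: Sort with ORDER BY, then apply LIMIT

Corrected query:
SELECT * FROM products ORDER BY price DESC LIMIT 4

Result:
id | name   | category    | price   | stock
---+--------+-------------+---------+------
2  | Marker | Office      | 1481.7  | 10   
5  | Tape   | Office      | 1243.03 | 189  
1  | Phone  | Electronics | 1141.04 | 271  
7  | Marker | Office      | 1037.82 | 359  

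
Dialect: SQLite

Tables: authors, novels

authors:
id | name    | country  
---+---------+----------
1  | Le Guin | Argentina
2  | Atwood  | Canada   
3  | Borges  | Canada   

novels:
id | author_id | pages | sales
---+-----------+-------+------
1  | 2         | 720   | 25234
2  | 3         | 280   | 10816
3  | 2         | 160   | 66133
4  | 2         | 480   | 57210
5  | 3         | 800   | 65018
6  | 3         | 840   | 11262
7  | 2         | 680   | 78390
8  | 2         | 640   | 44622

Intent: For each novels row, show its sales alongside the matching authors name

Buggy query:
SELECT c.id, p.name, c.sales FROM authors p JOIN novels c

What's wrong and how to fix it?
Bug: Missing join condition: each novels row is matched to all authors rows instead of just its own

Fix: Add ON c.author_id = p.id to the JOIN

Corrected query:
SELECT c.id, p.name, c.sales FROM authors p JOIN novels c ON c.author_id = p.id

Result:
id | name   | sales
---+--------+------
1  | Atwood | 25234
2  | Borges | 10816
3  | Atwood | 66133
4  | Atwood | 57210
5  | Borges | 65018
6  | Borges | 11262
7  | Atwood | 78390
8  | Atwood | 44622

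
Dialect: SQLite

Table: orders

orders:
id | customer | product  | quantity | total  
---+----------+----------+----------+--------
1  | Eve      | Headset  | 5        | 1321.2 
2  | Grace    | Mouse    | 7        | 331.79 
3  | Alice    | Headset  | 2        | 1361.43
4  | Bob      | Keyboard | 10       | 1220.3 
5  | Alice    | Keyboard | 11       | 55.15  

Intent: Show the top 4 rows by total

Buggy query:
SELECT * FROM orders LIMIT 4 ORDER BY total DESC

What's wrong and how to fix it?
Bug: ORDER BY cannot follow LIMIT; LIMIT is the final clause

Fix: Swap the clauses: ORDER BY first, then LIMIT

Corrected query:
SELECT * FROM orders ORDER BY total DESC LIMIT 4

Result:
id | customer | product  | quantity | total  
---+----------+----------+----------+--------
3  | Alice    | Headset  | 2        | 1361.43
1  | Eve      | Headset  | 5        | 1321.2 
4  | Bob      | Keyboard | 10       | 1220.3 
2  | Grace    | Mouse    | 7        | 331.79 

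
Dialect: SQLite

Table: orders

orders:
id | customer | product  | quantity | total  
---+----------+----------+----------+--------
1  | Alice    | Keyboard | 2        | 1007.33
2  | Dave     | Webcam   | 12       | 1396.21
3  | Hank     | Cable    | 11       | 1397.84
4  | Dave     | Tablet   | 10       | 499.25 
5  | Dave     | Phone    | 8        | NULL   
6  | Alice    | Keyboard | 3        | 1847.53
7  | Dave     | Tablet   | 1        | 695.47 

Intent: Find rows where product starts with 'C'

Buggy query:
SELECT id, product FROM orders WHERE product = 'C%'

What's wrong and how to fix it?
Bug: '=' compares the literal string including the % character; pattern matching needs LIKE

Fix: Replace '=' with LIKE so 'C%' is treated as a pattern

Corrected query:
SELECT id, product FROM orders WHERE product LIKE 'C%'

Result:
id | product
---+--------
3  | Cable  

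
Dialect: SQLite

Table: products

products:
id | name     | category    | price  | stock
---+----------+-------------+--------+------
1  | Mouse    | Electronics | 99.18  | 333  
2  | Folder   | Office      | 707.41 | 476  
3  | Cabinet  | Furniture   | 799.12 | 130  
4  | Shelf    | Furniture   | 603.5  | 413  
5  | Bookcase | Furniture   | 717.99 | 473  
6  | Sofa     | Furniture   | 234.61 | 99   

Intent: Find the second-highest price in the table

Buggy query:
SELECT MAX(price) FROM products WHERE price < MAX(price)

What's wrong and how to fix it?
Bug: The inner MAX is an aggregate inside WHERE, which is not allowed

Fix: Compute the overall MAX in a subquery, then take MAX of rows below it

Corrected query:
SELECT MAX(price) FROM products WHERE price < (SELECT MAX(price) FROM products)

Result:
MAX(price)
----------
717.99    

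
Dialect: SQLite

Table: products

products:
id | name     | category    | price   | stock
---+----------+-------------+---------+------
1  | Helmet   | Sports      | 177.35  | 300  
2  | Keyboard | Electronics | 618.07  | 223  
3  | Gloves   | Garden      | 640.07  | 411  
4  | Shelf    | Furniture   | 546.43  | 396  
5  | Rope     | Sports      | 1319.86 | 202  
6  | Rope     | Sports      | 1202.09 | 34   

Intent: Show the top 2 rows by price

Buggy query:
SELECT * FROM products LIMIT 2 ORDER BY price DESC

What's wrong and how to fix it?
Bug: ORDER BY cannot follow LIMIT; LIMIT is the final clause

Fix: Sort with ORDER BY, then apply LIMIT

Corrected query:
SELECT * FROM products ORDER BY price DESC LIMIT 2

Result:
id | name | category | price   | stock
---+------+----------+---------+------
5  | Rope | Sports   | 1319.86 | 202  
6  | Rope | Sports   | 1202.09 | 34   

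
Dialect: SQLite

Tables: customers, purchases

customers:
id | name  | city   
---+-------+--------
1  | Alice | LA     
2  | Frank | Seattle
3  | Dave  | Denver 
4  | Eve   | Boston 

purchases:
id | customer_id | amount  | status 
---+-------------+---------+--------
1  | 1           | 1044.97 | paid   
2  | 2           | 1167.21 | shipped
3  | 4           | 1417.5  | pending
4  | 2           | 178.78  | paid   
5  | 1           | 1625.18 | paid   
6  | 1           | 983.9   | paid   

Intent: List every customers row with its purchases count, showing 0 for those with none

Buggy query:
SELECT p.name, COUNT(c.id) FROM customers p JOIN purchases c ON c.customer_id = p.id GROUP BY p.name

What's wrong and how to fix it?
Bug: INNER JOIN drops customers rows that have no matching purchases rows

Fix: Switch to LEFT JOIN to retain unmatched parent rows

Corrected query:
SELECT p.name, COUNT(c.id) FROM customers p LEFT JOIN purchases c ON c.customer_id = p.id GROUP BY p.name

Result:
name  | COUNT(c.id)
------+------------
Alice | 3          
Dave  | 0          
Eve   | 1          
Frank | 2          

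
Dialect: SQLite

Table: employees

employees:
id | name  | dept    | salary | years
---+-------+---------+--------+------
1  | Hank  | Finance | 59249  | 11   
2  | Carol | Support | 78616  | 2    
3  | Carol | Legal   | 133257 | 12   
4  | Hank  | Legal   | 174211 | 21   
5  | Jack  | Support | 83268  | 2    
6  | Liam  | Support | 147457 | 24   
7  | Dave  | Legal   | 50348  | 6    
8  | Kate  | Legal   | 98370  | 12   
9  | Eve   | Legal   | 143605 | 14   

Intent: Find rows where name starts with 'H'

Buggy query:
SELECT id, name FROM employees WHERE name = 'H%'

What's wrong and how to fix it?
Bug: '=' compares the literal string including the % character; pattern matching needs LIKE

Fix: Use LIKE for wildcard pattern matching

Corrected query:
SELECT id, name FROM employees WHERE name LIKE 'H%'

Result:
id | name
---+-----
1  | Hank
4  | Hank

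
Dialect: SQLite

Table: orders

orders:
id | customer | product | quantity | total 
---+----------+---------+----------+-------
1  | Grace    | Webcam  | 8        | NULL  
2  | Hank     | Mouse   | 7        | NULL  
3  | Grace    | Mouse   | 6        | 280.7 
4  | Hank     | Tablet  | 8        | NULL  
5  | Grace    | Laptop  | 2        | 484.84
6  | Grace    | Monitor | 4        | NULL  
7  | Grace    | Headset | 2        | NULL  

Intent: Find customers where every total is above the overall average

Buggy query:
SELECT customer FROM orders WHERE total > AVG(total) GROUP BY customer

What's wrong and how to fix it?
Bug: WHERE evaluates per row before aggregation, so AVG() is unavailable

Fix: Compute the overall average in a scalar subquery and compare each group's MIN against it in HAVING

Corrected query:
SELECT customer FROM orders GROUP BY customer HAVING MIN(total) > (SELECT AVG(total) FROM orders)

Result:
(no rows)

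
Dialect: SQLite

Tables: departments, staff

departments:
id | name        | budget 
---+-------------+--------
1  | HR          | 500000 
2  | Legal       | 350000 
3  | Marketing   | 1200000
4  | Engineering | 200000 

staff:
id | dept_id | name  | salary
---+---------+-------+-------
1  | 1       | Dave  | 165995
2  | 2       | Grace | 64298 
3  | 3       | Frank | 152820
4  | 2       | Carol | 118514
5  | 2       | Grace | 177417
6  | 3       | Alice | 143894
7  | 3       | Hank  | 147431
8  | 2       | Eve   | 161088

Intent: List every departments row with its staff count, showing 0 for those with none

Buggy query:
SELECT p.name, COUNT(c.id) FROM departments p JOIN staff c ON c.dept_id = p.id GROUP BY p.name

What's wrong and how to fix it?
Bug: INNER JOIN drops departments rows that have no matching staff rows

Fix: Switch to LEFT JOIN to retain unmatched parent rows

Corrected query:
SELECT p.name, COUNT(c.id) FROM departments p LEFT JOIN staff c ON c.dept_id = p.id GROUP BY p.name

Result:
name        | COUNT(c.id)
------------+------------
Engineering | 0          
HR          | 1          
Legal       | 4          
Marketing   | 3          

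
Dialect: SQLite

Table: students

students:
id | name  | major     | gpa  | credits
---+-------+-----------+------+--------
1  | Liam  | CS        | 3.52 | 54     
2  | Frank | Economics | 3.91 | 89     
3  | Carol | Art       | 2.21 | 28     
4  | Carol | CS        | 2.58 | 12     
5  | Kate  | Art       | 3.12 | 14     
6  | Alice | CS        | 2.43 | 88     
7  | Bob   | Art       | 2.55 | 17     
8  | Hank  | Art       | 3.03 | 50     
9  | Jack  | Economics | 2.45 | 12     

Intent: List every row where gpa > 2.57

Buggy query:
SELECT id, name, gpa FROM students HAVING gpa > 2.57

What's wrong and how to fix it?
Bug: This is a non-aggregate query (no GROUP BY, no aggregates), so in SQLite the HAVING clause is invalid here; a row-level condition belongs in WHERE

Fix: Use WHERE for row-level filtering

Corrected query:
SELECT id, name, gpa FROM students WHERE gpa > 2.57

Result:
id | name  | gpa 
---+-------+-----
1  | Liam  | 3.52
2  | Frank | 3.91
4  | Carol | 2.58
5  | Kate  | 3.12
8  | Hank  | 3.03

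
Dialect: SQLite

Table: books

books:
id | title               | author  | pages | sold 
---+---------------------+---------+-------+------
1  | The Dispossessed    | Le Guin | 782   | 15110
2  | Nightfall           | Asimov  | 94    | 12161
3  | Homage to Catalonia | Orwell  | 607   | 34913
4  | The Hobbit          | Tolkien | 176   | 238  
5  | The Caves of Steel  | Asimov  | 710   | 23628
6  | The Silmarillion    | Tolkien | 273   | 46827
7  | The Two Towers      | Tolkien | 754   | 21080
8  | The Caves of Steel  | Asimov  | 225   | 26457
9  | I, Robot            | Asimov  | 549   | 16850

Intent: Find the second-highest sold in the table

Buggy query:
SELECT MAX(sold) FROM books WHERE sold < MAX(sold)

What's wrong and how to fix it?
Bug: The inner MAX is an aggregate inside WHERE, which is not allowed

Fix: Compute the overall MAX in a subquery, then take MAX of rows below it

Corrected query:
SELECT MAX(sold) FROM books WHERE sold < (SELECT MAX(sold) FROM books)

Result:
MAX(sold)
---------
34913    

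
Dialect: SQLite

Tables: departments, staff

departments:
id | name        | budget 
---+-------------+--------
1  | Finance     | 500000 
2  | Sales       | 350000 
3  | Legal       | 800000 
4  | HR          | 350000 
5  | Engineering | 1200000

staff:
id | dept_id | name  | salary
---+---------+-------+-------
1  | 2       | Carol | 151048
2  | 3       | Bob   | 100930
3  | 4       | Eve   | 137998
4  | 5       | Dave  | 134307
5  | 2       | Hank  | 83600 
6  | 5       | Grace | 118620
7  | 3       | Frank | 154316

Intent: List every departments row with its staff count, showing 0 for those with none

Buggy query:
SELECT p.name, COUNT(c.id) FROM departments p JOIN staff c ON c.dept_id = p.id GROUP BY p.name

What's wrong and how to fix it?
Bug: INNER JOIN drops departments rows that have no matching staff rows

Fix: Use LEFT JOIN so parents without children still appear (COUNT(c.id) gives 0)

Corrected query:
SELECT p.name, COUNT(c.id) FROM departments p LEFT JOIN staff c ON c.dept_id = p.id GROUP BY p.name

Result:
name        | COUNT(c.id)
------------+------------
Engineering | 2          
Finance     | 0          
HR          | 1          
Legal       | 2          
Sales       | 2          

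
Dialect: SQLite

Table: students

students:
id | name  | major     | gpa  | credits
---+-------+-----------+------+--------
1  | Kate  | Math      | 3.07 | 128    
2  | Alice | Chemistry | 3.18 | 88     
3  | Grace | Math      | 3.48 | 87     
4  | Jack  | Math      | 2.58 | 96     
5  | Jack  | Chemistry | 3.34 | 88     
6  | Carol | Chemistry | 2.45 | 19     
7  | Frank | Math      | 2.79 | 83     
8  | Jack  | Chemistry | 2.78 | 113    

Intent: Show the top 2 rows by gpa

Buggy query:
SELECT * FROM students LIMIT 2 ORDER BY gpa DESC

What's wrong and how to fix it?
Bug: LIMIT must come after ORDER BY

Fix: Swap the clauses: ORDER BY first, then LIMIT

Corrected query:
SELECT * FROM students ORDER BY gpa DESC LIMIT 2

Result:
id | name  | major     | gpa  | credits
---+-------+-----------+------+--------
3  | Grace | Math      | 3.48 | 87     
5  | Jack  | Chemistry | 3.34 | 88     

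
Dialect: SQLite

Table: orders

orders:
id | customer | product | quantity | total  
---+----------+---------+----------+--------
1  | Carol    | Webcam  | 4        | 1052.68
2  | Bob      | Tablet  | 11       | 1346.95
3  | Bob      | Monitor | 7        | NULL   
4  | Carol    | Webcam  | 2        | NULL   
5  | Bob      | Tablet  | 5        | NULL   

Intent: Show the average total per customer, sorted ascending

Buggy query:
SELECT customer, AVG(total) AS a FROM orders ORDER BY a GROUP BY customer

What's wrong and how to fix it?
Bug: GROUP BY must precede ORDER BY

Fix: Reorder: SELECT … FROM … GROUP BY … ORDER BY …

Corrected query:
SELECT customer, AVG(total) AS a FROM orders GROUP BY customer ORDER BY a

Result:
customer | a      
---------+--------
Carol    | 1052.68
Bob      | 1346.95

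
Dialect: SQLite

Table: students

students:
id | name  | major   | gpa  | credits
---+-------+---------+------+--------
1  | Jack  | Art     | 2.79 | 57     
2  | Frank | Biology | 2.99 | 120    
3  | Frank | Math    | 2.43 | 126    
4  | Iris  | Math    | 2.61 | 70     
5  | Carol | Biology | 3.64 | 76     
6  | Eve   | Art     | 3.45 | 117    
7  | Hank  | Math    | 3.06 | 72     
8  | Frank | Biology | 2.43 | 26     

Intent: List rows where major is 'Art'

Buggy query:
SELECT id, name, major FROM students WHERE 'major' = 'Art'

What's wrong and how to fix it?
Bug: Single quotes denote string literals in SQL; the column name is being compared as a constant string

Fix: Remove the quotes around the column name (or use double quotes for an identifier)

Corrected query:
SELECT id, name, major FROM students WHERE major = 'Art'

Result:
id | name | major
---+------+------
1  | Jack | Art  
6  | Eve  | Art  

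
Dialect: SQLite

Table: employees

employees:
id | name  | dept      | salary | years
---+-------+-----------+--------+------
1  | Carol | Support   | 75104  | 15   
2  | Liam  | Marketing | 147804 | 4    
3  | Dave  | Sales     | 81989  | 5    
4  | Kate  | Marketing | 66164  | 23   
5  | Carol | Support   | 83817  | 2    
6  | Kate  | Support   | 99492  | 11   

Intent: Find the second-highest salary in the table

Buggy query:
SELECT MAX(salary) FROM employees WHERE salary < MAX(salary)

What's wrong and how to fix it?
Bug: The inner MAX is an aggregate inside WHERE, which is not allowed

Fix: Put the inner MAX in a scalar subquery

Corrected query:
SELECT MAX(salary) FROM employees WHERE salary < (SELECT MAX(salary) FROM employees)

Result:
MAX(salary)
-----------
99492      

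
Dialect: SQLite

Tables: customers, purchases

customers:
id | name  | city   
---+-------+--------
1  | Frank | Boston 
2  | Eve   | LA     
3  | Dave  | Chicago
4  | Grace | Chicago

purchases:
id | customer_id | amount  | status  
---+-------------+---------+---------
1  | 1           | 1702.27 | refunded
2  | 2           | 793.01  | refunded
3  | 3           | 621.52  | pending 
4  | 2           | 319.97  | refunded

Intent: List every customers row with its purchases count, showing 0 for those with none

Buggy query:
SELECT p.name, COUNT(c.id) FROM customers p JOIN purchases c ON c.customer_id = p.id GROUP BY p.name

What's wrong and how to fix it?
Bug: An inner join excludes parents with zero children

Fix: Switch to LEFT JOIN to retain unmatched parent rows

Corrected query:
SELECT p.name, COUNT(c.id) FROM customers p LEFT JOIN purchases c ON c.customer_id = p.id GROUP BY p.name

Result:
name  | COUNT(c.id)
------+------------
Dave  | 1          
Eve   | 2          
Frank | 1          
Grace | 0          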